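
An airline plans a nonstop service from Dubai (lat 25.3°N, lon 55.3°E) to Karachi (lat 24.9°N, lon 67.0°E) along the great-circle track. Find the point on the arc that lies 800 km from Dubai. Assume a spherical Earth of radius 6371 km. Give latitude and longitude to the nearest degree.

≈ lat 25°N, lon 63°E

Convert each endpoint to a unit vector on the sphere (x = cos φ cos λ, y = cos φ sin λ, z = sin φ).
The central angle between the endpoints is δ = arccos(p₁·p₂) ≈ 0.185 rad (10.6°). The total great-circle distance is δ·R ≈ 0.185 × 6371 ≈ 1179 km, so the target fraction is f = 800/1179 ≈ 0.679.
Interpolate at f ≈ 0.679 with slerp weights a = sin((1−f)δ)/sin δ ≈ 0.323, b = sin(fδ)/sin δ ≈ 0.681.
p = a·p₁ + b·p₂ ≈ (0.407, 0.808, 0.425); φ = arcsin(p_z) ≈ 25.13°, λ = atan2(p_y, p_x) ≈ 63.25°.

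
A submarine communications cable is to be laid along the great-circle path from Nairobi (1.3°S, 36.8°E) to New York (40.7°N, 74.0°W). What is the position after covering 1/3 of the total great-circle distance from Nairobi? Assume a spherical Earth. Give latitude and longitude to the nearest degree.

Write both endpoints as unit vectors p₁, p₂ with components (cos φ cos λ, cos φ sin λ, sin φ).
The central angle between the endpoints is δ = arccos(p₁·p₂) ≈ 1.859 rad (106.5°).
Interpolate at f = 1/3 with slerp weights a = sin((1−f)δ)/sin δ ≈ 0.986, b = sin(fδ)/sin δ ≈ 0.606.
p = a·p₁ + b·p₂ ≈ (0.916, 0.149, 0.373); φ = arcsin(p_z) ≈ 21.87°, λ = atan2(p_y, p_x) ≈ 9.25°.

≈ 22°N, 9°E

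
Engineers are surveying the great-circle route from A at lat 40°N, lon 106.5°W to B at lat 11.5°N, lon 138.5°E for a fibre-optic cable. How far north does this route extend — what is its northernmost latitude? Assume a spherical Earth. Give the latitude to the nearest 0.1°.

≈ 46.1°N

The great circle lies in the plane with unit normal n̂ = (p₁ × p₂)/|p₁ × p₂|.
Here n̂_z ≈ -0.693; the vertex latitude is φ_max = arccos|n̂_z| ≈ 46.1°.
Check via Clairaut: cos φ_max = |cos φ₁| · sin C = cos(40.0°)·sin(64.7°) ≈ 0.693, again giving ≈ 46.1°.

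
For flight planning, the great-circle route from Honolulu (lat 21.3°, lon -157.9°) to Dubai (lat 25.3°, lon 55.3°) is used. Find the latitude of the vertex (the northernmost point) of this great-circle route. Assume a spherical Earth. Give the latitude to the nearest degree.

The great circle lies in the plane with unit normal n̂ = (p₁ × p₂)/|p₁ × p₂|.
Here n̂_z ≈ -0.552; the vertex latitude is φ_max = arccos|n̂_z| ≈ 56.5°.
Check via Clairaut: cos φ_max = |cos φ₁| · sin C = cos(21.3°)·sin(36.3°) ≈ 0.552, again giving ≈ 56.5°.

≈ 56°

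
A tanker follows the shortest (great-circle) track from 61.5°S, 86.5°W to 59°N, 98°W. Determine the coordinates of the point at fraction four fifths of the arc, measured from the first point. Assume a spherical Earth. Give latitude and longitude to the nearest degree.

≈ 35°N, 95°W

Convert each endpoint to a unit vector on the sphere (x = cos φ cos λ, y = cos φ sin λ, z = sin φ).
The central angle between the endpoints is δ = arccos(p₁·p₂) ≈ 2.109 rad (120.8°).
Interpolate at f = 4/5 with slerp weights a = sin((1−f)δ)/sin δ ≈ 0.477, b = sin(fδ)/sin δ ≈ 1.157.
p = a·p₁ + b·p₂ ≈ (-0.069, -0.817, 0.573); φ = arcsin(p_z) ≈ 34.92°, λ = atan2(p_y, p_x) ≈ -94.83°.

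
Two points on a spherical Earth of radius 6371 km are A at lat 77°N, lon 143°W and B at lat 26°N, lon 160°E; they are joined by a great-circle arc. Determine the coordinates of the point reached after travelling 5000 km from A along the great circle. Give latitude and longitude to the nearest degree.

≈ lat 38°N, lon 164°E

Convert each endpoint to a unit vector on the sphere (x = cos φ cos λ, y = cos φ sin λ, z = sin φ).
The central angle between the endpoints is δ = arccos(p₁·p₂) ≈ 1.004 rad (57.5°). The total great-circle distance is δ·R ≈ 1.004 × 6371 ≈ 6394 km, so the target fraction is f = 5000/6394 ≈ 0.782.
Interpolate at f ≈ 0.782 with slerp weights a = sin((1−f)δ)/sin δ ≈ 0.257, b = sin(fδ)/sin δ ≈ 0.838.
p = a·p₁ + b·p₂ ≈ (-0.754, 0.223, 0.618); φ = arcsin(p_z) ≈ 38.18°, λ = atan2(p_y, p_x) ≈ 163.54°.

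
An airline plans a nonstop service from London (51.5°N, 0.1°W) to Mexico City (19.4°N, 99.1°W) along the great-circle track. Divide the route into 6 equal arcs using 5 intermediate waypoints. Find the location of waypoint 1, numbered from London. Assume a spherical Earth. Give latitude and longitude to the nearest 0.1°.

≈ 53.9°N, 21.9°W

Convert each endpoint to a unit vector on the sphere (x = cos φ cos λ, y = cos φ sin λ, z = sin φ).
The central angle between the endpoints is δ = arccos(p₁·p₂) ≈ 1.402 rad (80.3°).
Interpolate at f = 1/6 with slerp weights a = sin((1−f)δ)/sin δ ≈ 0.933, b = sin(fδ)/sin δ ≈ 0.235.
p = a·p₁ + b·p₂ ≈ (0.546, -0.220, 0.808); φ = arcsin(p_z) ≈ 53.95°, λ = atan2(p_y, p_x) ≈ -21.93°.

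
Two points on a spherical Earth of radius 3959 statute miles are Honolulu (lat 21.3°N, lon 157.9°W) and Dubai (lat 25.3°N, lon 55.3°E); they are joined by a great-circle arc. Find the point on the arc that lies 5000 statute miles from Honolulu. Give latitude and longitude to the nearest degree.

≈ lat 56°N, lon 112°E

Convert each endpoint to a unit vector on the sphere (x = cos φ cos λ, y = cos φ sin λ, z = sin φ).
The central angle between the endpoints is δ = arccos(p₁·p₂) ≈ 2.153 rad (123.3°). The total great-circle distance is δ·R ≈ 2.153 × 3959 ≈ 8522 mi, so the target fraction is f = 5000/8522 ≈ 0.587.
Interpolate at f ≈ 0.587 with slerp weights a = sin((1−f)δ)/sin δ ≈ 0.930, b = sin(fδ)/sin δ ≈ 1.141.
p = a·p₁ + b·p₂ ≈ (-0.216, 0.522, 0.825); φ = arcsin(p_z) ≈ 55.62°, λ = atan2(p_y, p_x) ≈ 112.45°.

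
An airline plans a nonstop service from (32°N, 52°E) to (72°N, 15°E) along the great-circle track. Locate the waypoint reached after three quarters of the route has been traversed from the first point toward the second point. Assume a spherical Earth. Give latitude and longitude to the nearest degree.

Write both endpoints as unit vectors p₁, p₂ with components (cos φ cos λ, cos φ sin λ, sin φ).
The central angle between the endpoints is δ = arccos(p₁·p₂) ≈ 0.777 rad (44.5°).
Interpolate at f = 3/4 with slerp weights a = sin((1−f)δ)/sin δ ≈ 0.275, b = sin(fδ)/sin δ ≈ 0.785.
p = a·p₁ + b·p₂ ≈ (0.378, 0.247, 0.892); φ = arcsin(p_z) ≈ 63.17°, λ = atan2(p_y, p_x) ≈ 33.13°.

≈ (63°N, 33°E)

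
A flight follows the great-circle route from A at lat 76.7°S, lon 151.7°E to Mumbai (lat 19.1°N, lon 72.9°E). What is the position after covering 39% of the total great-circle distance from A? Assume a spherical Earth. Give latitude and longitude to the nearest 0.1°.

From cos δ = sin φ₁ sin φ₂ + cos φ₁ cos φ₂ cos Δλ, the central angle is δ ≈ 1.851 rad (106.0°).
Interpolate at f = 0.39 with slerp weights a = sin((1−f)δ)/sin δ ≈ 0.941, b = sin(fδ)/sin δ ≈ 0.687.
p = a·p₁ + b·p₂ ≈ (0.001, 0.723, -0.690); φ = arcsin(p_z) ≈ -43.66°, λ = atan2(p_y, p_x) ≈ 89.96°.

≈ lat 43.7°S, lon 90.0°E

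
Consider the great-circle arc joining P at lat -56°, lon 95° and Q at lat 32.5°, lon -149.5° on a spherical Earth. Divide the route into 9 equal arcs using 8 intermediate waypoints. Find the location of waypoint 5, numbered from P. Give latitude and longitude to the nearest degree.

Convert each endpoint to a unit vector on the sphere (x = cos φ cos λ, y = cos φ sin λ, z = sin φ).
The central angle between the endpoints is δ = arccos(p₁·p₂) ≈ 2.276 rad (130.4°).
Interpolate at f = 5/9 with slerp weights a = sin((1−f)δ)/sin δ ≈ 1.114, b = sin(fδ)/sin δ ≈ 1.253.
p = a·p₁ + b·p₂ ≈ (-0.965, 0.084, -0.250); φ = arcsin(p_z) ≈ -14.49°, λ = atan2(p_y, p_x) ≈ 175.01°.

≈ lat -14°, lon 175°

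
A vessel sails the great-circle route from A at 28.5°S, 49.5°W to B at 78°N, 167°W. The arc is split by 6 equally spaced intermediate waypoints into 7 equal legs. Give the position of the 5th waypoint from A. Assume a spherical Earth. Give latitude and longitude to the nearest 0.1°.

≈ 57.3°N, 73.6°W

From cos δ = sin φ₁ sin φ₂ + cos φ₁ cos φ₂ cos Δλ, the central angle is δ ≈ 2.154 rad (123.4°).
Interpolate at f = 5/7 with slerp weights a = sin((1−f)δ)/sin δ ≈ 0.692, b = sin(fδ)/sin δ ≈ 1.198.
p = a·p₁ + b·p₂ ≈ (0.152, -0.518, 0.841); φ = arcsin(p_z) ≈ 57.29°, λ = atan2(p_y, p_x) ≈ -73.63°.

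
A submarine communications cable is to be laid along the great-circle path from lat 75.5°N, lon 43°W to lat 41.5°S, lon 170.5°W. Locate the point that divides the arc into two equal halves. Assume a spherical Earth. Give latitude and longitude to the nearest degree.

From cos δ = sin φ₁ sin φ₂ + cos φ₁ cos φ₂ cos Δλ, the central angle is δ ≈ 2.427 rad (139.1°).
Interpolate at f = 1/2 with slerp weights a = sin((1−f)δ)/sin δ ≈ 1.431, b = sin(fδ)/sin δ ≈ 1.431.
p = a·p₁ + b·p₂ ≈ (-0.795, -0.421, 0.437); φ = arcsin(p_z) ≈ 25.92°, λ = atan2(p_y, p_x) ≈ -152.08°.

≈ lat 26°N, lon 152°W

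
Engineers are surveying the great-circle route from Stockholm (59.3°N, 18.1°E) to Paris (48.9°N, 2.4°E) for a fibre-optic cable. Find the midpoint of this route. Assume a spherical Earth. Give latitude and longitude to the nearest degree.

≈ (54°N, 9°E)

Convert each endpoint to a unit vector on the sphere (x = cos φ cos λ, y = cos φ sin λ, z = sin φ).
The central angle between the endpoints is δ = arccos(p₁·p₂) ≈ 0.241 rad (13.8°).
Interpolate at f = 1/2 with slerp weights a = sin((1−f)δ)/sin δ ≈ 0.504, b = sin(fδ)/sin δ ≈ 0.504.
p = a·p₁ + b·p₂ ≈ (0.575, 0.094, 0.813); φ = arcsin(p_z) ≈ 54.35°, λ = atan2(p_y, p_x) ≈ 9.26°.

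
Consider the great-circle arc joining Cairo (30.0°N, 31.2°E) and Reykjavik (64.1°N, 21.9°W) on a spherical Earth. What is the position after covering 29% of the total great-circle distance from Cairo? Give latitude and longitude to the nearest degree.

≈ 42°N, 22°E

Convert each endpoint to a unit vector on the sphere (x = cos φ cos λ, y = cos φ sin λ, z = sin φ).
The central angle between the endpoints is δ = arccos(p₁·p₂) ≈ 0.827 rad (47.4°).
Interpolate at f = 0.29 with slerp weights a = sin((1−f)δ)/sin δ ≈ 0.753, b = sin(fδ)/sin δ ≈ 0.323.
p = a·p₁ + b·p₂ ≈ (0.689, 0.285, 0.667); φ = arcsin(p_z) ≈ 41.82°, λ = atan2(p_y, p_x) ≈ 22.50°.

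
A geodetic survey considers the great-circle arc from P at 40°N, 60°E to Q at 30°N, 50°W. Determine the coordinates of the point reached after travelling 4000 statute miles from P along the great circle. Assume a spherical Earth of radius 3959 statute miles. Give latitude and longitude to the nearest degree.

Write both endpoints as unit vectors p₁, p₂ with components (cos φ cos λ, cos φ sin λ, sin φ).
The central angle between the endpoints is δ = arccos(p₁·p₂) ≈ 1.476 rad (84.6°). The total great-circle distance is δ·R ≈ 1.476 × 3959 ≈ 5844 mi, so the target fraction is f = 4000/5844 ≈ 0.684.
Interpolate at f ≈ 0.684 with slerp weights a = sin((1−f)δ)/sin δ ≈ 0.451, b = sin(fδ)/sin δ ≈ 0.851.
p = a·p₁ + b·p₂ ≈ (0.646, -0.265, 0.715); φ = arcsin(p_z) ≈ 45.68°, λ = atan2(p_y, p_x) ≈ -22.30°.

≈ 46°N, 22°W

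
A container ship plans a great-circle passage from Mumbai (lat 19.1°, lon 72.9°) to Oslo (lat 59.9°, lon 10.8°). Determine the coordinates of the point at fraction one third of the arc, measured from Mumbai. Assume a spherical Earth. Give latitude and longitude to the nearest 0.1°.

The haversine formula gives a central angle δ ≈ 1.042 rad (59.7°) between the endpoints.
Interpolate at f = 1/3 with slerp weights a = sin((1−f)δ)/sin δ ≈ 0.741, b = sin(fδ)/sin δ ≈ 0.394.
p = a·p₁ + b·p₂ ≈ (0.400, 0.707, 0.584); φ = arcsin(p_z) ≈ 35.70°, λ = atan2(p_y, p_x) ≈ 60.48°.

≈ lat 35.7°, lon 60.5°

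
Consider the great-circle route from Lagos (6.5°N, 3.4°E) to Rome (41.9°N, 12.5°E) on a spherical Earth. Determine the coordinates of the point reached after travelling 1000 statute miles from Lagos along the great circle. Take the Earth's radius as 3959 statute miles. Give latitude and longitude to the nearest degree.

The haversine formula gives a central angle δ ≈ 0.634 rad (36.3°) between the endpoints. The total great-circle distance is δ·R ≈ 0.634 × 3959 ≈ 2509 mi, so the target fraction is f = 1000/2509 ≈ 0.399.
Interpolate at f ≈ 0.399 with slerp weights a = sin((1−f)δ)/sin δ ≈ 0.628, b = sin(fδ)/sin δ ≈ 0.422.
p = a·p₁ + b·p₂ ≈ (0.930, 0.105, 0.353); φ = arcsin(p_z) ≈ 20.67°, λ = atan2(p_y, p_x) ≈ 6.44°.

≈ 21°N, 6°E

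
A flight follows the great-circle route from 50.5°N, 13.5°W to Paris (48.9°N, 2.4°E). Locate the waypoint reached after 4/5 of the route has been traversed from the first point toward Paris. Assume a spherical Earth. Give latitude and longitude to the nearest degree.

The haversine formula gives a central angle δ ≈ 0.181 rad (10.4°) between the endpoints.
Interpolate at f = 4/5 with slerp weights a = sin((1−f)δ)/sin δ ≈ 0.201, b = sin(fδ)/sin δ ≈ 0.802.
p = a·p₁ + b·p₂ ≈ (0.651, -0.008, 0.759); φ = arcsin(p_z) ≈ 49.39°, λ = atan2(p_y, p_x) ≈ -0.69°.

≈ 49°N, 1°W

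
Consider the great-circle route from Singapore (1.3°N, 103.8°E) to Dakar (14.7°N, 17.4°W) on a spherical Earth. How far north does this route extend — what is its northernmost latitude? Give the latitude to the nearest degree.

≈ 18°N

The great circle lies in the plane with unit normal n̂ = (p₁ × p₂)/|p₁ × p₂|.
Here n̂_z ≈ -0.952; the vertex latitude is φ_max = arccos|n̂_z| ≈ 17.8°.
Check via Clairaut: cos φ_max = |cos φ₁| · sin C = cos(1.3°)·sin(72.2°) ≈ 0.952, again giving ≈ 17.8°.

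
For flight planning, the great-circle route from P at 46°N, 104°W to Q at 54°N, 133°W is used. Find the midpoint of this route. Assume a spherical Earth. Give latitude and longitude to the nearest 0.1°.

Convert each endpoint to a unit vector on the sphere (x = cos φ cos λ, y = cos φ sin λ, z = sin φ).
The central angle between the endpoints is δ = arccos(p₁·p₂) ≈ 0.351 rad (20.1°).
Interpolate at f = 1/2 with slerp weights a = sin((1−f)δ)/sin δ ≈ 0.508, b = sin(fδ)/sin δ ≈ 0.508.
p = a·p₁ + b·p₂ ≈ (-0.289, -0.561, 0.776); φ = arcsin(p_z) ≈ 50.90°, λ = atan2(p_y, p_x) ≈ -117.27°.

≈ 50.9°N, 117.3°W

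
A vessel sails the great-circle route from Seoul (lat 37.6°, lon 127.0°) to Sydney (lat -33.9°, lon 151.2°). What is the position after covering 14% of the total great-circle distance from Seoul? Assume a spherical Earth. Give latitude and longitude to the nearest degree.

≈ lat 28°, lon 131°

Write both endpoints as unit vectors p₁, p₂ with components (cos φ cos λ, cos φ sin λ, sin φ).
The central angle between the endpoints is δ = arccos(p₁·p₂) ≈ 1.308 rad (75.0°).
Interpolate at f = 0.14 with slerp weights a = sin((1−f)δ)/sin δ ≈ 0.934, b = sin(fδ)/sin δ ≈ 0.189.
p = a·p₁ + b·p₂ ≈ (-0.583, 0.667, 0.465); φ = arcsin(p_z) ≈ 27.70°, λ = atan2(p_y, p_x) ≈ 131.16°.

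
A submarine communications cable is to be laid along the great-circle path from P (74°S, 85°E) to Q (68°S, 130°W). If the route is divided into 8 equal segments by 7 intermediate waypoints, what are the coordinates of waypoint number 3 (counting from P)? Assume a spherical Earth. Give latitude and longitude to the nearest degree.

≈ (84°S, 141°E)

Write both endpoints as unit vectors p₁, p₂ with components (cos φ cos λ, cos φ sin λ, sin φ).
The central angle between the endpoints is δ = arccos(p₁·p₂) ≈ 0.632 rad (36.2°).
Interpolate at f = 3/8 with slerp weights a = sin((1−f)δ)/sin δ ≈ 0.651, b = sin(fδ)/sin δ ≈ 0.397.
p = a·p₁ + b·p₂ ≈ (-0.080, 0.065, -0.995); φ = arcsin(p_z) ≈ -84.09°, λ = atan2(p_y, p_x) ≈ 141.01°.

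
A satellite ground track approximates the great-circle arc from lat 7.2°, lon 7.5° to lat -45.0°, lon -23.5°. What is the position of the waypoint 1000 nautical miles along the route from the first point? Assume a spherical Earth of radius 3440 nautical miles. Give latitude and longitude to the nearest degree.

≈ lat -8°, lon 0°

Convert each endpoint to a unit vector on the sphere (x = cos φ cos λ, y = cos φ sin λ, z = sin φ).
The central angle between the endpoints is δ = arccos(p₁·p₂) ≈ 1.032 rad (59.2°). The total great-circle distance is δ·R ≈ 1.032 × 3440 ≈ 3552 nmi, so the target fraction is f = 1000/3552 ≈ 0.282.
Interpolate at f ≈ 0.282 with slerp weights a = sin((1−f)δ)/sin δ ≈ 0.787, b = sin(fδ)/sin δ ≈ 0.334.
p = a·p₁ + b·p₂ ≈ (0.990, 0.008, -0.137); φ = arcsin(p_z) ≈ -7.90°, λ = atan2(p_y, p_x) ≈ 0.45°.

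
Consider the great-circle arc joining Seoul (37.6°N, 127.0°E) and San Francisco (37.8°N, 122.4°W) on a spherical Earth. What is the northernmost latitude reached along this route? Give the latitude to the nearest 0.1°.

The great circle lies in the plane with unit normal n̂ = (p₁ × p₂)/|p₁ × p₂|.
Here n̂_z ≈ +0.593; the vertex latitude is φ_max = arccos|n̂_z| ≈ 53.6°.

≈ 53.6°N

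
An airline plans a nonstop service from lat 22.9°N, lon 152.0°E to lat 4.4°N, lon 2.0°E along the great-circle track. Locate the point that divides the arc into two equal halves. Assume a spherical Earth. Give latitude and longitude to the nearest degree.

≈ lat 43°N, lon 69°E

From cos δ = sin φ₁ sin φ₂ + cos φ₁ cos φ₂ cos Δλ, the central angle is δ ≈ 2.443 rad (140.0°).
Interpolate at f = 1/2 with slerp weights a = sin((1−f)δ)/sin δ ≈ 1.460, b = sin(fδ)/sin δ ≈ 1.460.
p = a·p₁ + b·p₂ ≈ (0.267, 0.682, 0.680); φ = arcsin(p_z) ≈ 42.87°, λ = atan2(p_y, p_x) ≈ 68.60°.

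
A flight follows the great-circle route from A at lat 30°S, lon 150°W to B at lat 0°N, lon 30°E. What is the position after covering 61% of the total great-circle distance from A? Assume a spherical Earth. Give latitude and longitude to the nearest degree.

Convert each endpoint to a unit vector on the sphere (x = cos φ cos λ, y = cos φ sin λ, z = sin φ).
The central angle between the endpoints is δ = arccos(p₁·p₂) ≈ 2.618 rad (150.0°).
Interpolate at f = 0.61 with slerp weights a = sin((1−f)δ)/sin δ ≈ 1.705, b = sin(fδ)/sin δ ≈ 1.999.
p = a·p₁ + b·p₂ ≈ (0.452, 0.261, -0.853); φ = arcsin(p_z) ≈ -58.50°, λ = atan2(p_y, p_x) ≈ 30.00°.

≈ lat 58°S, lon 30°E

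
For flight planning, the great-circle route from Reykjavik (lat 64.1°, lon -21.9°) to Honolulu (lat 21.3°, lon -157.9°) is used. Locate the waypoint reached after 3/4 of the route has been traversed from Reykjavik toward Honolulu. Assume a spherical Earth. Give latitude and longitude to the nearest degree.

≈ lat 42°, lon -149°

Write both endpoints as unit vectors p₁, p₂ with components (cos φ cos λ, cos φ sin λ, sin φ).
The central angle between the endpoints is δ = arccos(p₁·p₂) ≈ 1.537 rad (88.1°).
Interpolate at f = 3/4 with slerp weights a = sin((1−f)δ)/sin δ ≈ 0.375, b = sin(fδ)/sin δ ≈ 0.914.
p = a·p₁ + b·p₂ ≈ (-0.637, -0.382, 0.669); φ = arcsin(p_z) ≈ 42.03°, λ = atan2(p_y, p_x) ≈ -149.09°.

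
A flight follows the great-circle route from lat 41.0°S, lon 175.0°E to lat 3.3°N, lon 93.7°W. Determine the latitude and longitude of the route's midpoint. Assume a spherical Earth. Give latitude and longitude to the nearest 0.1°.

Convert each endpoint to a unit vector on the sphere (x = cos φ cos λ, y = cos φ sin λ, z = sin φ).
The central angle between the endpoints is δ = arccos(p₁·p₂) ≈ 1.626 rad (93.1°).
Interpolate at f = 1/2 with slerp weights a = sin((1−f)δ)/sin δ ≈ 0.727, b = sin(fδ)/sin δ ≈ 0.727.
p = a·p₁ + b·p₂ ≈ (-0.594, -0.677, -0.435); φ = arcsin(p_z) ≈ -25.80°, λ = atan2(p_y, p_x) ≈ -131.26°.

≈ lat 25.8°S, lon 131.3°W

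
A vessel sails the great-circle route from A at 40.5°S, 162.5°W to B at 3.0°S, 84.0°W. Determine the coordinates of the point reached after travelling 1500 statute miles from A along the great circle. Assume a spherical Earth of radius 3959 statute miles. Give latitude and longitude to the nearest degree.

The haversine formula gives a central angle δ ≈ 1.384 rad (79.3°) between the endpoints. The total great-circle distance is δ·R ≈ 1.384 × 3959 ≈ 5481 mi, so the target fraction is f = 1500/5481 ≈ 0.274.
Interpolate at f ≈ 0.274 with slerp weights a = sin((1−f)δ)/sin δ ≈ 0.859, b = sin(fδ)/sin δ ≈ 0.376.
p = a·p₁ + b·p₂ ≈ (-0.584, -0.570, -0.578); φ = arcsin(p_z) ≈ -35.29°, λ = atan2(p_y, p_x) ≈ -135.67°.

≈ 35°S, 136°W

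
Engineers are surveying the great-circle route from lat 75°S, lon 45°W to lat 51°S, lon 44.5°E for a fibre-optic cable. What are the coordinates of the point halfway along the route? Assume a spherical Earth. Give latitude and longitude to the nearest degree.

The haversine formula gives a central angle δ ≈ 0.720 rad (41.2°) between the endpoints.
Interpolate at f = 1/2 with slerp weights a = sin((1−f)δ)/sin δ ≈ 0.534, b = sin(fδ)/sin δ ≈ 0.534.
p = a·p₁ + b·p₂ ≈ (0.338, 0.138, -0.931); φ = arcsin(p_z) ≈ -68.62°, λ = atan2(p_y, p_x) ≈ 22.22°.

≈ lat 69°S, lon 22°E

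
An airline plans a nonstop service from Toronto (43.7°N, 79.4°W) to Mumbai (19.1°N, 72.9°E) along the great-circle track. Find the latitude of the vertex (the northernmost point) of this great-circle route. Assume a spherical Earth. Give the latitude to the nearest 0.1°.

The great circle lies in the plane with unit normal n̂ = (p₁ × p₂)/|p₁ × p₂|.
Here n̂_z ≈ +0.343; the vertex latitude is φ_max = arccos|n̂_z| ≈ 69.9°.

≈ 69.9°N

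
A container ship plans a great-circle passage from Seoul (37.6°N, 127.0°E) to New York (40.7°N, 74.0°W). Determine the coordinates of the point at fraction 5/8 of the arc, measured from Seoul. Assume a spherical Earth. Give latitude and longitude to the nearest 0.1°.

From cos δ = sin φ₁ sin φ₂ + cos φ₁ cos φ₂ cos Δλ, the central angle is δ ≈ 1.734 rad (99.4°).
Interpolate at f = 5/8 with slerp weights a = sin((1−f)δ)/sin δ ≈ 0.614, b = sin(fδ)/sin δ ≈ 0.896.
p = a·p₁ + b·p₂ ≈ (-0.105, -0.265, 0.959); φ = arcsin(p_z) ≈ 73.46°, λ = atan2(p_y, p_x) ≈ -111.73°.

≈ 73.5°N, 111.7°W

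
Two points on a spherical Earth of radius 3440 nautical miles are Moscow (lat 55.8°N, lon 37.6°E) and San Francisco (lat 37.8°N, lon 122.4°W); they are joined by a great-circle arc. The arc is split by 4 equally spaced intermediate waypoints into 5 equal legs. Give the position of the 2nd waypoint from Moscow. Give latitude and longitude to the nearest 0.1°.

≈ lat 81.2°N, lon 44.2°W

Convert each endpoint to a unit vector on the sphere (x = cos φ cos λ, y = cos φ sin λ, z = sin φ).
The central angle between the endpoints is δ = arccos(p₁·p₂) ≈ 1.481 rad (84.9°).
Interpolate at f = 2/5 with slerp weights a = sin((1−f)δ)/sin δ ≈ 0.779, b = sin(fδ)/sin δ ≈ 0.561.
p = a·p₁ + b·p₂ ≈ (0.110, -0.107, 0.988); φ = arcsin(p_z) ≈ 81.20°, λ = atan2(p_y, p_x) ≈ -44.22°.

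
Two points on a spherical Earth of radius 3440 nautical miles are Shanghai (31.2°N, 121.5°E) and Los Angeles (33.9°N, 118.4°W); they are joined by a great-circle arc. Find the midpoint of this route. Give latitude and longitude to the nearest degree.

≈ (52°N, 180°E)

From cos δ = sin φ₁ sin φ₂ + cos φ₁ cos φ₂ cos Δλ, the central angle is δ ≈ 1.638 rad (93.8°).
Interpolate at f = 1/2 with slerp weights a = sin((1−f)δ)/sin δ ≈ 0.732, b = sin(fδ)/sin δ ≈ 0.732.
p = a·p₁ + b·p₂ ≈ (-0.616, -0.001, 0.788); φ = arcsin(p_z) ≈ 51.96°, λ = atan2(p_y, p_x) ≈ -179.95°.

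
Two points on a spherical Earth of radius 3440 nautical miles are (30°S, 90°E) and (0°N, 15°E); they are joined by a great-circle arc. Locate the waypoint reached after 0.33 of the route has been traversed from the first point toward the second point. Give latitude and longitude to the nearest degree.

≈ (24°S, 62°E)

Convert each endpoint to a unit vector on the sphere (x = cos φ cos λ, y = cos φ sin λ, z = sin φ).
The central angle between the endpoints is δ = arccos(p₁·p₂) ≈ 1.345 rad (77.0°).
Interpolate at f = 0.33 with slerp weights a = sin((1−f)δ)/sin δ ≈ 0.804, b = sin(fδ)/sin δ ≈ 0.441.
p = a·p₁ + b·p₂ ≈ (0.426, 0.811, -0.402); φ = arcsin(p_z) ≈ -23.72°, λ = atan2(p_y, p_x) ≈ 62.30°.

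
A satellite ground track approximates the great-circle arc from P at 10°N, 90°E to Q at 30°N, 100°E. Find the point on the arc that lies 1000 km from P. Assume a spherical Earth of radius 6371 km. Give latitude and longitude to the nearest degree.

≈ 18°N, 94°E

Convert each endpoint to a unit vector on the sphere (x = cos φ cos λ, y = cos φ sin λ, z = sin φ).
The central angle between the endpoints is δ = arccos(p₁·p₂) ≈ 0.385 rad (22.1°). The total great-circle distance is δ·R ≈ 0.385 × 6371 ≈ 2454 km, so the target fraction is f = 1000/2454 ≈ 0.408.
Interpolate at f ≈ 0.408 with slerp weights a = sin((1−f)δ)/sin δ ≈ 0.602, b = sin(fδ)/sin δ ≈ 0.416.
p = a·p₁ + b·p₂ ≈ (-0.063, 0.948, 0.313); φ = arcsin(p_z) ≈ 18.22°, λ = atan2(p_y, p_x) ≈ 93.78°.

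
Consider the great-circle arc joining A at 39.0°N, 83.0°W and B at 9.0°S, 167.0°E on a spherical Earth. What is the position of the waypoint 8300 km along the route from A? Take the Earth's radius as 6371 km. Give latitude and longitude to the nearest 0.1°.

Write both endpoints as unit vectors p₁, p₂ with components (cos φ cos λ, cos φ sin λ, sin φ).
The central angle between the endpoints is δ = arccos(p₁·p₂) ≈ 1.940 rad (111.2°). The total great-circle distance is δ·R ≈ 1.940 × 6371 ≈ 12360 km, so the target fraction is f = 8300/12360 ≈ 0.671.
Interpolate at f ≈ 0.671 with slerp weights a = sin((1−f)δ)/sin δ ≈ 0.638, b = sin(fδ)/sin δ ≈ 1.034.
p = a·p₁ + b·p₂ ≈ (-0.935, -0.262, 0.240); φ = arcsin(p_z) ≈ 13.87°, λ = atan2(p_y, p_x) ≈ -164.32°.

≈ 13.9°N, 164.3°W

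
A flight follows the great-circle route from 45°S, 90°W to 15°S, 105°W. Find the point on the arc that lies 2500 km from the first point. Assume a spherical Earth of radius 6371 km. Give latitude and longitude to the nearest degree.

≈ 24°S, 101°W

Write both endpoints as unit vectors p₁, p₂ with components (cos φ cos λ, cos φ sin λ, sin φ).
The central angle between the endpoints is δ = arccos(p₁·p₂) ≈ 0.568 rad (32.6°). The total great-circle distance is δ·R ≈ 0.568 × 6371 ≈ 3621 km, so the target fraction is f = 2500/3621 ≈ 0.690.
Interpolate at f ≈ 0.690 with slerp weights a = sin((1−f)δ)/sin δ ≈ 0.325, b = sin(fδ)/sin δ ≈ 0.710.
p = a·p₁ + b·p₂ ≈ (-0.178, -0.893, -0.414); φ = arcsin(p_z) ≈ -24.45°, λ = atan2(p_y, p_x) ≈ -101.25°.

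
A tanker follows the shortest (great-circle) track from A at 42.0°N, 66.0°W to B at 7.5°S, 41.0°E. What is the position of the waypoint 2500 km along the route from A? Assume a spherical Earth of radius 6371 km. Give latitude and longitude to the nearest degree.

≈ 40°N, 36°W

The haversine formula gives a central angle δ ≈ 1.878 rad (107.6°) between the endpoints. The total great-circle distance is δ·R ≈ 1.878 × 6371 ≈ 11967 km, so the target fraction is f = 2500/11967 ≈ 0.209.
Interpolate at f ≈ 0.209 with slerp weights a = sin((1−f)δ)/sin δ ≈ 1.045, b = sin(fδ)/sin δ ≈ 0.401.
p = a·p₁ + b·p₂ ≈ (0.616, -0.449, 0.647); φ = arcsin(p_z) ≈ 40.33°, λ = atan2(p_y, p_x) ≈ -36.06°.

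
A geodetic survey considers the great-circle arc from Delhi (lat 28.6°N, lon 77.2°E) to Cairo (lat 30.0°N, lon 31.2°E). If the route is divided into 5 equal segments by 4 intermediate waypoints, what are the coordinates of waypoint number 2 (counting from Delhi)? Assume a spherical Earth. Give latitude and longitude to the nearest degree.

≈ lat 31°N, lon 59°E

Convert each endpoint to a unit vector on the sphere (x = cos φ cos λ, y = cos φ sin λ, z = sin φ).
The central angle between the endpoints is δ = arccos(p₁·p₂) ≈ 0.696 rad (39.9°).
Interpolate at f = 2/5 with slerp weights a = sin((1−f)δ)/sin δ ≈ 0.633, b = sin(fδ)/sin δ ≈ 0.429.
p = a·p₁ + b·p₂ ≈ (0.441, 0.734, 0.517); φ = arcsin(p_z) ≈ 31.14°, λ = atan2(p_y, p_x) ≈ 59.02°.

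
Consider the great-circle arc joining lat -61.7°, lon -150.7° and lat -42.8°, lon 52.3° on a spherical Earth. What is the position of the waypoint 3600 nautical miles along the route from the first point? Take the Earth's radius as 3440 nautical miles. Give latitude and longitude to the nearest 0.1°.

≈ lat -56.4°, lon 57.1°

The haversine formula gives a central angle δ ≈ 1.289 rad (73.9°) between the endpoints. The total great-circle distance is δ·R ≈ 1.289 × 3440 ≈ 4434 nmi, so the target fraction is f = 3600/4434 ≈ 0.812.
Interpolate at f ≈ 0.812 with slerp weights a = sin((1−f)δ)/sin δ ≈ 0.250, b = sin(fδ)/sin δ ≈ 0.901.
p = a·p₁ + b·p₂ ≈ (0.301, 0.465, -0.832); φ = arcsin(p_z) ≈ -56.35°, λ = atan2(p_y, p_x) ≈ 57.09°.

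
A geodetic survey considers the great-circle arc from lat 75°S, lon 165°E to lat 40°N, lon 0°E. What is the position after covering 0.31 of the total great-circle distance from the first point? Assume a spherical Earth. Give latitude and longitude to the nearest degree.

≈ lat 59°S, lon 13°E

From cos δ = sin φ₁ sin φ₂ + cos φ₁ cos φ₂ cos Δλ, the central angle is δ ≈ 2.519 rad (144.3°).
Interpolate at f = 0.31 with slerp weights a = sin((1−f)δ)/sin δ ≈ 1.691, b = sin(fδ)/sin δ ≈ 1.207.
p = a·p₁ + b·p₂ ≈ (0.502, 0.113, -0.857); φ = arcsin(p_z) ≈ -59.03°, λ = atan2(p_y, p_x) ≈ 12.72°.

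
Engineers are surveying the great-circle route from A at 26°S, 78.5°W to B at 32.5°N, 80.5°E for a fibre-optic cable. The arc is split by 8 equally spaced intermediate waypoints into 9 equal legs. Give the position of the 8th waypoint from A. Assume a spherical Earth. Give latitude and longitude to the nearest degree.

≈ 35°N, 59°E

Convert each endpoint to a unit vector on the sphere (x = cos φ cos λ, y = cos φ sin λ, z = sin φ).
The central angle between the endpoints is δ = arccos(p₁·p₂) ≈ 2.803 rad (160.6°).
Interpolate at f = 8/9 with slerp weights a = sin((1−f)δ)/sin δ ≈ 0.923, b = sin(fδ)/sin δ ≈ 1.822.
p = a·p₁ + b·p₂ ≈ (0.419, 0.703, 0.575); φ = arcsin(p_z) ≈ 35.07°, λ = atan2(p_y, p_x) ≈ 59.21°.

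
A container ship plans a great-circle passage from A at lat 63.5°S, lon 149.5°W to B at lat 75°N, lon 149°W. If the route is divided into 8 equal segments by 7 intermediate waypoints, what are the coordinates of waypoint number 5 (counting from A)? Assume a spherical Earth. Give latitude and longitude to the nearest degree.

Write both endpoints as unit vectors p₁, p₂ with components (cos φ cos λ, cos φ sin λ, sin φ).
The central angle between the endpoints is δ = arccos(p₁·p₂) ≈ 2.417 rad (138.5°).
Interpolate at f = 5/8 with slerp weights a = sin((1−f)δ)/sin δ ≈ 1.188, b = sin(fδ)/sin δ ≈ 1.506.
p = a·p₁ + b·p₂ ≈ (-0.791, -0.470, 0.392); φ = arcsin(p_z) ≈ 23.06°, λ = atan2(p_y, p_x) ≈ -149.29°.

≈ lat 23°N, lon 149°W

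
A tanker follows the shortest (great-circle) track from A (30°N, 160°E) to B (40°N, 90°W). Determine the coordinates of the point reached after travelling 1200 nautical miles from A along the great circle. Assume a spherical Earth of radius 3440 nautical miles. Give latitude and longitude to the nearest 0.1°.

The haversine formula gives a central angle δ ≈ 1.476 rad (84.6°) between the endpoints. The total great-circle distance is δ·R ≈ 1.476 × 3440 ≈ 5078 nmi, so the target fraction is f = 1200/5078 ≈ 0.236.
Interpolate at f ≈ 0.236 with slerp weights a = sin((1−f)δ)/sin δ ≈ 0.907, b = sin(fδ)/sin δ ≈ 0.343.
p = a·p₁ + b·p₂ ≈ (-0.738, 0.006, 0.674); φ = arcsin(p_z) ≈ 42.40°, λ = atan2(p_y, p_x) ≈ 179.56°.

≈ (42.4°N, 179.6°E)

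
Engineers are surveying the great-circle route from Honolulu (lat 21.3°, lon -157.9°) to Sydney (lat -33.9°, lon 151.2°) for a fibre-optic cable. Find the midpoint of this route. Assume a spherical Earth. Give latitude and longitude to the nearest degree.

≈ lat -7°, lon 178°

Convert each endpoint to a unit vector on the sphere (x = cos φ cos λ, y = cos φ sin λ, z = sin φ).
The central angle between the endpoints is δ = arccos(p₁·p₂) ≈ 1.282 rad (73.4°).
Interpolate at f = 1/2 with slerp weights a = sin((1−f)δ)/sin δ ≈ 0.624, b = sin(fδ)/sin δ ≈ 0.624.
p = a·p₁ + b·p₂ ≈ (-0.992, 0.031, -0.121); φ = arcsin(p_z) ≈ -6.97°, λ = atan2(p_y, p_x) ≈ 178.22°.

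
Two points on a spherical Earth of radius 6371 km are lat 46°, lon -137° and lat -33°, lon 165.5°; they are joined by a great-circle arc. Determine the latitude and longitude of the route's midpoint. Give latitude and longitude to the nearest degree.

Write both endpoints as unit vectors p₁, p₂ with components (cos φ cos λ, cos φ sin λ, sin φ).
The central angle between the endpoints is δ = arccos(p₁·p₂) ≈ 1.650 rad (94.5°).
Interpolate at f = 1/2 with slerp weights a = sin((1−f)δ)/sin δ ≈ 0.737, b = sin(fδ)/sin δ ≈ 0.737.
p = a·p₁ + b·p₂ ≈ (-0.972, -0.194, 0.129); φ = arcsin(p_z) ≈ 7.39°, λ = atan2(p_y, p_x) ≈ -168.70°.

≈ lat 7°, lon -169°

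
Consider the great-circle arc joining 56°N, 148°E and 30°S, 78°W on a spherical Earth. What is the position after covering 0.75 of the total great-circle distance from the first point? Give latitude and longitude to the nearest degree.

Write both endpoints as unit vectors p₁, p₂ with components (cos φ cos λ, cos φ sin λ, sin φ).
The central angle between the endpoints is δ = arccos(p₁·p₂) ≈ 2.420 rad (138.7°).
Interpolate at f = 0.75 with slerp weights a = sin((1−f)δ)/sin δ ≈ 0.861, b = sin(fδ)/sin δ ≈ 1.469.
p = a·p₁ + b·p₂ ≈ (-0.144, -0.989, -0.021); φ = arcsin(p_z) ≈ -1.18°, λ = atan2(p_y, p_x) ≈ -98.28°.

≈ 1°S, 98°W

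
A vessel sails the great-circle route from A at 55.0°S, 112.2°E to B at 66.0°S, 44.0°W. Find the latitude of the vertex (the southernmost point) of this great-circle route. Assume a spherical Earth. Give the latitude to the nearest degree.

≈ 84°S

The great circle lies in the plane with unit normal n̂ = (p₁ × p₂)/|p₁ × p₂|.
Here n̂_z ≈ -0.111; the vertex latitude is φ_max = arccos|n̂_z| ≈ 83.6°.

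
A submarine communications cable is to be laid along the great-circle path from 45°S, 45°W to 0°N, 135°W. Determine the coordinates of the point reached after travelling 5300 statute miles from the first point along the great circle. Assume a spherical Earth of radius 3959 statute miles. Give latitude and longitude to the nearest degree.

≈ 9°S, 126°W

Write both endpoints as unit vectors p₁, p₂ with components (cos φ cos λ, cos φ sin λ, sin φ).
The central angle between the endpoints is δ = arccos(p₁·p₂) ≈ 1.571 rad (90.0°). The total great-circle distance is δ·R ≈ 1.571 × 3959 ≈ 6219 mi, so the target fraction is f = 5300/6219 ≈ 0.852.
Interpolate at f ≈ 0.852 with slerp weights a = sin((1−f)δ)/sin δ ≈ 0.230, b = sin(fδ)/sin δ ≈ 0.973.
p = a·p₁ + b·p₂ ≈ (-0.573, -0.803, -0.163); φ = arcsin(p_z) ≈ -9.36°, λ = atan2(p_y, p_x) ≈ -125.51°.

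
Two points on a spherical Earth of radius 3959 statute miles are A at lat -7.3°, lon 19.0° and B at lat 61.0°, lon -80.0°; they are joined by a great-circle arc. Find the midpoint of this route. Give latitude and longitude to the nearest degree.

≈ lat 36°, lon -9°

Convert each endpoint to a unit vector on the sphere (x = cos φ cos λ, y = cos φ sin λ, z = sin φ).
The central angle between the endpoints is δ = arccos(p₁·p₂) ≈ 1.758 rad (100.7°).
Interpolate at f = 1/2 with slerp weights a = sin((1−f)δ)/sin δ ≈ 0.784, b = sin(fδ)/sin δ ≈ 0.784.
p = a·p₁ + b·p₂ ≈ (0.801, -0.121, 0.586); φ = arcsin(p_z) ≈ 35.88°, λ = atan2(p_y, p_x) ≈ -8.60°.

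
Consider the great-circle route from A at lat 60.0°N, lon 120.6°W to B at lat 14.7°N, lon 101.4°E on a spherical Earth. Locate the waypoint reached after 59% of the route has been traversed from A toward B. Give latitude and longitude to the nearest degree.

Convert each endpoint to a unit vector on the sphere (x = cos φ cos λ, y = cos φ sin λ, z = sin φ).
The central angle between the endpoints is δ = arccos(p₁·p₂) ≈ 1.711 rad (98.0°).
Interpolate at f = 0.59 with slerp weights a = sin((1−f)δ)/sin δ ≈ 0.652, b = sin(fδ)/sin δ ≈ 0.855.
p = a·p₁ + b·p₂ ≈ (-0.329, 0.530, 0.781); φ = arcsin(p_z) ≈ 51.38°, λ = atan2(p_y, p_x) ≈ 121.85°.

≈ lat 51°N, lon 122°E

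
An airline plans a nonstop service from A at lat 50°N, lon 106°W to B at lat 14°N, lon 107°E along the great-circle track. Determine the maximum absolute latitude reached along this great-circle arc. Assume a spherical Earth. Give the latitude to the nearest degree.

≈ 69°N

The great circle lies in the plane with unit normal n̂ = (p₁ × p₂)/|p₁ × p₂|.
Here n̂_z ≈ -0.361; the vertex latitude is φ_max = arccos|n̂_z| ≈ 68.8°.
Check via Clairaut: cos φ_max = |cos φ₁| · sin C = cos(50.0°)·sin(34.2°) ≈ 0.361, again giving ≈ 68.8°.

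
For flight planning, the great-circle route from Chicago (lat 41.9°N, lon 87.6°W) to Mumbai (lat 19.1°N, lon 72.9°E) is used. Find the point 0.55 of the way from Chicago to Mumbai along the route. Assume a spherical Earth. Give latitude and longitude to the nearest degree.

≈ lat 67°N, lon 39°E

From cos δ = sin φ₁ sin φ₂ + cos φ₁ cos φ₂ cos Δλ, the central angle is δ ≈ 2.031 rad (116.4°).
Interpolate at f = 0.55 with slerp weights a = sin((1−f)δ)/sin δ ≈ 0.884, b = sin(fδ)/sin δ ≈ 1.003.
p = a·p₁ + b·p₂ ≈ (0.306, 0.249, 0.919); φ = arcsin(p_z) ≈ 66.75°, λ = atan2(p_y, p_x) ≈ 39.08°.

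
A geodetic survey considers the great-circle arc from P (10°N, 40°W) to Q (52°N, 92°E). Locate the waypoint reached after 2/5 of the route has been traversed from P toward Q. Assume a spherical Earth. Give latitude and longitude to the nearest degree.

≈ (45°N, 13°W)

From cos δ = sin φ₁ sin φ₂ + cos φ₁ cos φ₂ cos Δλ, the central angle is δ ≈ 1.843 rad (105.6°).
Interpolate at f = 2/5 with slerp weights a = sin((1−f)δ)/sin δ ≈ 0.928, b = sin(fδ)/sin δ ≈ 0.698.
p = a·p₁ + b·p₂ ≈ (0.685, -0.158, 0.711); φ = arcsin(p_z) ≈ 45.33°, λ = atan2(p_y, p_x) ≈ -12.99°.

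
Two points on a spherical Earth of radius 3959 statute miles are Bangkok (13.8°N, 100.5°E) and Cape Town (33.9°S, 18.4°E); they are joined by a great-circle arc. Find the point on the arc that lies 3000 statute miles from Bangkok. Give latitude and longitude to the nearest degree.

Write both endpoints as unit vectors p₁, p₂ with components (cos φ cos λ, cos φ sin λ, sin φ).
The central angle between the endpoints is δ = arccos(p₁·p₂) ≈ 1.593 rad (91.3°). The total great-circle distance is δ·R ≈ 1.593 × 3959 ≈ 6307 mi, so the target fraction is f = 3000/6307 ≈ 0.476.
Interpolate at f ≈ 0.476 with slerp weights a = sin((1−f)δ)/sin δ ≈ 0.742, b = sin(fδ)/sin δ ≈ 0.687.
p = a·p₁ + b·p₂ ≈ (0.410, 0.888, -0.207); φ = arcsin(p_z) ≈ -11.92°, λ = atan2(p_y, p_x) ≈ 65.21°.

≈ (12°S, 65°E)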